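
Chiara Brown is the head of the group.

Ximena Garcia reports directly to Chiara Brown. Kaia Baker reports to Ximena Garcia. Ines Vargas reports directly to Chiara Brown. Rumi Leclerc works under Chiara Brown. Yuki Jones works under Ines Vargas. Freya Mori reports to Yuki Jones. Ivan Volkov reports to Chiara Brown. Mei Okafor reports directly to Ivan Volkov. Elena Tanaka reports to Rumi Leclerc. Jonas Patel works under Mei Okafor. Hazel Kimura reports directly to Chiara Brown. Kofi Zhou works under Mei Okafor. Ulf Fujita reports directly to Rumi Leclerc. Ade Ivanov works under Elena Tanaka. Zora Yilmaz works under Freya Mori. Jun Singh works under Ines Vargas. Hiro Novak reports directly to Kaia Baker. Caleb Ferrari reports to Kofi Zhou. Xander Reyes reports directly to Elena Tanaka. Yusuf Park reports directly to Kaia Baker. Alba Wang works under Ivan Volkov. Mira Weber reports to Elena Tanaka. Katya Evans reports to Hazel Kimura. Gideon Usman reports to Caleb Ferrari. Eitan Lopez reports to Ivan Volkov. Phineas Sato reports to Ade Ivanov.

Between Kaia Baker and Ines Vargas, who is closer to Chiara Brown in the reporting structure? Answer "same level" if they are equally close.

Ines Vargas

Kaia Baker is 2 levels below Chiara Brown; Ines Vargas is 1. Ines Vargas is higher.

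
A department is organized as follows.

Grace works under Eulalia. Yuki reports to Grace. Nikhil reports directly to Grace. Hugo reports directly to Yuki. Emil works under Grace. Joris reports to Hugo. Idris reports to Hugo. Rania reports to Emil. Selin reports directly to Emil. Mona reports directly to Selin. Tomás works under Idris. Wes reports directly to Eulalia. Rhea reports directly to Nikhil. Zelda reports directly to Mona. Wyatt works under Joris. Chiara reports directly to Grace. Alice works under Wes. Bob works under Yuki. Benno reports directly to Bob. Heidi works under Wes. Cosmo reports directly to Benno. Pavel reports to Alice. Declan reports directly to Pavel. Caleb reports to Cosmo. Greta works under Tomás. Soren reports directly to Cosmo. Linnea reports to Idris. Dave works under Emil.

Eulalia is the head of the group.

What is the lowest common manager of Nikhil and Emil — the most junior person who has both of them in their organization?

Grace

Nikhil's chain of managers is Grace, Eulalia. Emil's chain of managers is Grace, Eulalia. The first manager that appears in both chains is Grace.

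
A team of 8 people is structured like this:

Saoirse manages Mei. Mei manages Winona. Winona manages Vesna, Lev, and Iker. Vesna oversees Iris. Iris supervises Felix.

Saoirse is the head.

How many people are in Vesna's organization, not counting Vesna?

Vesna directly manages Iris. Under Iris: Felix (1). That's 2 in total.

2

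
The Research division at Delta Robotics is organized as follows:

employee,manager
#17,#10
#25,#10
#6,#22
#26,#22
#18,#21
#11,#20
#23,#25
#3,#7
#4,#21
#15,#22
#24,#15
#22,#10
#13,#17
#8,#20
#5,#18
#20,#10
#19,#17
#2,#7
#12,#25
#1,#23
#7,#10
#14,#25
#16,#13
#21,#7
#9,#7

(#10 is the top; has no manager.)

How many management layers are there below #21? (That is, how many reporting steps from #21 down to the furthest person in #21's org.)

The longest chain under #21 runs #21 → #18 → #5, which is 2 levels below #21.

2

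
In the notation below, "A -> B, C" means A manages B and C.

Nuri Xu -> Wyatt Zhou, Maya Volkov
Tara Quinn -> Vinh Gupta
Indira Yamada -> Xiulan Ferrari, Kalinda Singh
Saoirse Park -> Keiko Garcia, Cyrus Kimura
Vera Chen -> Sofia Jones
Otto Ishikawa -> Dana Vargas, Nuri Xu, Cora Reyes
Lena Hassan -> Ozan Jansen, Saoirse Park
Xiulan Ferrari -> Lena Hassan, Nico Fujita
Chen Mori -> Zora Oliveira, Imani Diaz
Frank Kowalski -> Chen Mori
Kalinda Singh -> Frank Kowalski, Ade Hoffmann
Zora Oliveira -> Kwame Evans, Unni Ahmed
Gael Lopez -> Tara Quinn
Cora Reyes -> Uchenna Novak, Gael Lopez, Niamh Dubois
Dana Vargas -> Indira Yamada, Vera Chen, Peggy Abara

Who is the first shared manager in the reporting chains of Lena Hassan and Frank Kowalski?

Indira Yamada

Lena Hassan's chain of managers is Xiulan Ferrari, Indira Yamada, Dana Vargas, Otto Ishikawa. Frank Kowalski's chain of managers is Kalinda Singh, Indira Yamada, Dana Vargas, Otto Ishikawa. The first manager that appears in both chains is Indira Yamada.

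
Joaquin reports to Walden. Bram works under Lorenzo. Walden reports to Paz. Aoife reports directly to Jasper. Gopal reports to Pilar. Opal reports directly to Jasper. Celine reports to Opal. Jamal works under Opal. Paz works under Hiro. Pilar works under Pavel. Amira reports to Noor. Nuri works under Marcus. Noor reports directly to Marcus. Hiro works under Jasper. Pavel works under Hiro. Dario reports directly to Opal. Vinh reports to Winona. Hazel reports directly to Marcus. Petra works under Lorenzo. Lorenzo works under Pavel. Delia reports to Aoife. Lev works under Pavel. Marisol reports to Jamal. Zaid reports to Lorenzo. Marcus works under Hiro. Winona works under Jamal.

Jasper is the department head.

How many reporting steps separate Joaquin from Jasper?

Chain from Joaquin up to Jasper: Joaquin → Walden → Paz → Hiro → Jasper. That is 4 steps up, so Joaquin is 4 levels below Jasper.

4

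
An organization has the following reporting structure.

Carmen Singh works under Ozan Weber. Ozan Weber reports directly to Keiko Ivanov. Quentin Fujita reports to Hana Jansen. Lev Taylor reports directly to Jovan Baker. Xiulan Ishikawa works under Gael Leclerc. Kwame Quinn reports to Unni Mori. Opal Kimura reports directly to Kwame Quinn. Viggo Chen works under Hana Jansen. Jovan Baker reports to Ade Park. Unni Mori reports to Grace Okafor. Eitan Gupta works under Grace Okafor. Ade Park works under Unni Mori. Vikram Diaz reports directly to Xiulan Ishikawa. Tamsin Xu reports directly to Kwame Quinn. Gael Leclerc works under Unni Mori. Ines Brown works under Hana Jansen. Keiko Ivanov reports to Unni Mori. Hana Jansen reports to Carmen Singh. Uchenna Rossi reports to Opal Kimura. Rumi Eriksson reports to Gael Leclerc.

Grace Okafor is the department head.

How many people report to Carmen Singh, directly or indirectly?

4

Carmen Singh directly manages Hana Jansen. Under Hana Jansen: Quentin Fujita, Ines Brown, Viggo Chen (3). That's 4 in total.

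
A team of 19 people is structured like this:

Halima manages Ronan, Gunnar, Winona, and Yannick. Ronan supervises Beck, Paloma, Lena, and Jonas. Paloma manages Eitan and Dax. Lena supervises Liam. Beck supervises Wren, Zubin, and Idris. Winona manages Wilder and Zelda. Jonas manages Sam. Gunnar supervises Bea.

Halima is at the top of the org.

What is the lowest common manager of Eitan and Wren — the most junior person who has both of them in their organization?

Ronan

Eitan's chain of managers is Paloma, Ronan, Halima. Wren's chain of managers is Beck, Ronan, Halima. The first manager that appears in both chains is Ronan.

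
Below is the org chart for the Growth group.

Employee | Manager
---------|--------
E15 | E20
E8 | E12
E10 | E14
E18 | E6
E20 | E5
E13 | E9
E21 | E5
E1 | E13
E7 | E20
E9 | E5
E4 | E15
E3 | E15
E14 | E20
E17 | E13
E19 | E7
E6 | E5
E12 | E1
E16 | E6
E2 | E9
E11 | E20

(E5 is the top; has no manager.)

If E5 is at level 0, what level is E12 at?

Chain from E12 up to E5: E12 → E1 → E13 → E9 → E5. That is 4 steps up, so E12 is 4 levels below E5.

4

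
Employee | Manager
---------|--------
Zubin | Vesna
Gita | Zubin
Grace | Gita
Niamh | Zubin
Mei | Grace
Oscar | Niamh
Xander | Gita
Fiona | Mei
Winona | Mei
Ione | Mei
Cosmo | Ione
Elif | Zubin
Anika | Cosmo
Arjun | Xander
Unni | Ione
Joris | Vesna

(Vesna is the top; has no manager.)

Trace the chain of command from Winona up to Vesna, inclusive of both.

Winona reports to Mei. Mei reports to Grace. Grace reports to Gita. Gita reports to Zubin. Zubin reports to Vesna. Vesna is at the top.

Winona -> Mei -> Grace -> Gita -> Zubin -> Vesna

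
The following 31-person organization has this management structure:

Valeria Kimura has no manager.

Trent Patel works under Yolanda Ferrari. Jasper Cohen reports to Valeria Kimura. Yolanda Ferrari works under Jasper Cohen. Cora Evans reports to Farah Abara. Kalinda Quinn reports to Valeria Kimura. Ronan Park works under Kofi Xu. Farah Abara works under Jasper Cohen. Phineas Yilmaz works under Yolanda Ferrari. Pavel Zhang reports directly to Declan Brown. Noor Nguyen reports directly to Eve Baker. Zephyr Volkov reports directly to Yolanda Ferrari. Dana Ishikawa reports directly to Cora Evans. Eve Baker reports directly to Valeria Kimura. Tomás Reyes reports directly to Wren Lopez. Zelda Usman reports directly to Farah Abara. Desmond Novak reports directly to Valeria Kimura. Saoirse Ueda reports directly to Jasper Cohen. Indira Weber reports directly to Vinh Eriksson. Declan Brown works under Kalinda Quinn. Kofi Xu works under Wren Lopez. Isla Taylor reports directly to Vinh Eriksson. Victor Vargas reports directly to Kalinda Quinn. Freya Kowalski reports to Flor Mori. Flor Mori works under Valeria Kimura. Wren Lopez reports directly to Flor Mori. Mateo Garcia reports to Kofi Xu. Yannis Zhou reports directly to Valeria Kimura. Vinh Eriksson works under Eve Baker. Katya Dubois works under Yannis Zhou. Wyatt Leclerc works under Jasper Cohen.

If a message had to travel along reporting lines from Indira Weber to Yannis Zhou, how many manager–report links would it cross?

4

Indira Weber is 3 levels below Valeria Kimura, and Yannis Zhou is 1 level below Valeria Kimura (their lowest common manager). The shortest path runs up from Indira Weber to Valeria Kimura and back down to Yannis Zhou: 3 + 1 = 4 links.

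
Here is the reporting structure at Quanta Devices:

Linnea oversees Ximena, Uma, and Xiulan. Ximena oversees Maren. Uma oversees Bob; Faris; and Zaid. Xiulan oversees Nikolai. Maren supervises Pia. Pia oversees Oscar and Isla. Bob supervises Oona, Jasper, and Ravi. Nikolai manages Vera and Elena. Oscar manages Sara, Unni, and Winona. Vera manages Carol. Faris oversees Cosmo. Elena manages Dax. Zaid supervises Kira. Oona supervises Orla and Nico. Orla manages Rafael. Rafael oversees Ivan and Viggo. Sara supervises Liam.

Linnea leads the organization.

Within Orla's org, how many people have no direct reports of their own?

2

The people in Orla's organization with no one reporting to them are Viggo, Ivan. That is 2.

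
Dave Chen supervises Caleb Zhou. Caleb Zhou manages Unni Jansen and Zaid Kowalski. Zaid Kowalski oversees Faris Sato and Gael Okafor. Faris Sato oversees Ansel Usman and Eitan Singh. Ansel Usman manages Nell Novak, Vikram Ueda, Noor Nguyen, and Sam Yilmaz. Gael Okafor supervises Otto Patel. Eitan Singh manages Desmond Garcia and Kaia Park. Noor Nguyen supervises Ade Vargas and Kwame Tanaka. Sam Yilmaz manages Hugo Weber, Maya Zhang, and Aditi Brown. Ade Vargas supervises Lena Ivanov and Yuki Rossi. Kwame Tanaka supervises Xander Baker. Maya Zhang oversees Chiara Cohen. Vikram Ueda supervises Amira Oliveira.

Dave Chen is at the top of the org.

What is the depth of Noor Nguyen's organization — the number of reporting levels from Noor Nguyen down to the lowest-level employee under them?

2

The longest chain under Noor Nguyen runs Noor Nguyen → Kwame Tanaka → Xander Baker, which is 2 levels below Noor Nguyen.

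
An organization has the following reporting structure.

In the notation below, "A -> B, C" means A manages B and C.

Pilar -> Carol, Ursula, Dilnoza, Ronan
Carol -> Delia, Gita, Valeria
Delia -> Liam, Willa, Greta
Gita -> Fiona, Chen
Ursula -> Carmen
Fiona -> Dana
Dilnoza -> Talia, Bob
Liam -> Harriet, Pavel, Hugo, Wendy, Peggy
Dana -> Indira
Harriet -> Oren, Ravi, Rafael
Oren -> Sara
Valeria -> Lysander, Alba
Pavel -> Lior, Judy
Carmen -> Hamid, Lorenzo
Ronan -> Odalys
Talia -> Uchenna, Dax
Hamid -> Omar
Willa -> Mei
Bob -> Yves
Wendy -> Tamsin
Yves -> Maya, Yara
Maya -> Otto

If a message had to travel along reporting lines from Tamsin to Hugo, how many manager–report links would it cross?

3

Tamsin is 2 levels below Liam, and Hugo is 1 level below Liam (their lowest common manager). The shortest path runs up from Tamsin to Liam and back down to Hugo: 2 + 1 = 3 links.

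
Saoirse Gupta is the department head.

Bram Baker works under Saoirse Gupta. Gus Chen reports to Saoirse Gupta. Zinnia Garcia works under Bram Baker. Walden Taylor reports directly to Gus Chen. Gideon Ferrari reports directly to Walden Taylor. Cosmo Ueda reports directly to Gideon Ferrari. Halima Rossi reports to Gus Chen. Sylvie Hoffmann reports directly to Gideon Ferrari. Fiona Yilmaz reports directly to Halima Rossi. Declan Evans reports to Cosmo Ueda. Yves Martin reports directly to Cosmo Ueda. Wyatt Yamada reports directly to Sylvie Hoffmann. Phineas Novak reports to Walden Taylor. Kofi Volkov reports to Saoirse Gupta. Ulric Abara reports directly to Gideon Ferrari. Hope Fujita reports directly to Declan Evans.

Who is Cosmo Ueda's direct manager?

Cosmo Ueda reports directly to Gideon Ferrari.

Gideon Ferrari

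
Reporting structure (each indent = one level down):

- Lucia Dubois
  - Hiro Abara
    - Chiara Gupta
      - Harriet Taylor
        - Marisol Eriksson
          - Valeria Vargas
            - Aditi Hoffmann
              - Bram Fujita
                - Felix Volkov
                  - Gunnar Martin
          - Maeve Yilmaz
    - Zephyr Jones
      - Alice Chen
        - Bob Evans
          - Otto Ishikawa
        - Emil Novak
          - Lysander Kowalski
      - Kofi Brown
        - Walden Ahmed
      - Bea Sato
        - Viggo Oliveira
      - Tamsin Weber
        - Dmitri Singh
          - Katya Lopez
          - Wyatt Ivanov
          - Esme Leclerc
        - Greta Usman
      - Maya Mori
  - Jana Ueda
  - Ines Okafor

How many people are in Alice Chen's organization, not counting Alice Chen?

4

Alice Chen directly manages Bob Evans, Emil Novak. Under Bob Evans: Otto Ishikawa (1). Under Emil Novak: Lysander Kowalski (1). So Alice Chen's organization is 2 direct reports plus everyone under them: 2 + 2 = 4.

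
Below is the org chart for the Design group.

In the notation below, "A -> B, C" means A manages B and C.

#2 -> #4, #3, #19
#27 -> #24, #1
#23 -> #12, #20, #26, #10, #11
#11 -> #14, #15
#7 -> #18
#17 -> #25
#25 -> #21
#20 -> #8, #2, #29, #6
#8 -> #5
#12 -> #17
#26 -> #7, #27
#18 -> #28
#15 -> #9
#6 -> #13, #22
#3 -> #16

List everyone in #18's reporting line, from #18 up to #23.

#18 reports to #7. #7 reports to #26. #26 reports to #23. #23 is at the top.

#18 -> #7 -> #26 -> #23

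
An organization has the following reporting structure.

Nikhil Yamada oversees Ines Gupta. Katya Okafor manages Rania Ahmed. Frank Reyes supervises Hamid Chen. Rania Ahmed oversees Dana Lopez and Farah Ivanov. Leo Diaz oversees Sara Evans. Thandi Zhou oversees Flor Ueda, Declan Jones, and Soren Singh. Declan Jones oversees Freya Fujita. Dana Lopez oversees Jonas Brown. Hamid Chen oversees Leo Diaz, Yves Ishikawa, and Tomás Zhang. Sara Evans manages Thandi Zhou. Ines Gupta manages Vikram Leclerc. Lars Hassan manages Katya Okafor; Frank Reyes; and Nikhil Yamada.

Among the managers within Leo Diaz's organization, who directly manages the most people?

Direct-report counts within Leo Diaz's organization: Leo Diaz has 1; Sara Evans has 1; Thandi Zhou has 3; Declan Jones has 1. The largest is 3, held by Thandi Zhou.

Thandi Zhou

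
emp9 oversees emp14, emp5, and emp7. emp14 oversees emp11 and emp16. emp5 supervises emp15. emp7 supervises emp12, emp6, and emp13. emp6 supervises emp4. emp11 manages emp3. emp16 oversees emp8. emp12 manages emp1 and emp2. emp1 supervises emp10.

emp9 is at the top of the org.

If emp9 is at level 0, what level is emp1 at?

Chain from emp1 up to emp9: emp1 → emp12 → emp7 → emp9. That is 3 steps up, so emp1 is 3 levels below emp9.

3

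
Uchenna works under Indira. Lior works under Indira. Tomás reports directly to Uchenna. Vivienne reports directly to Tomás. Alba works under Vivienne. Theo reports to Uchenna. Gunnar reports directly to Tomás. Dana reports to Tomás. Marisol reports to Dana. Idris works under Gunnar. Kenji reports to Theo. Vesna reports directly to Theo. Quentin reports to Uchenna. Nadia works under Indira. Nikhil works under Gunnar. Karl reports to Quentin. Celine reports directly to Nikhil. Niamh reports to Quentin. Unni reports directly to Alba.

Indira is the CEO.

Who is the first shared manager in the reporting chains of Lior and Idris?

Lior's chain of managers is Indira. Idris's chain of managers is Gunnar, Tomás, Uchenna, Indira. The first manager that appears in both chains is Indira.

Indira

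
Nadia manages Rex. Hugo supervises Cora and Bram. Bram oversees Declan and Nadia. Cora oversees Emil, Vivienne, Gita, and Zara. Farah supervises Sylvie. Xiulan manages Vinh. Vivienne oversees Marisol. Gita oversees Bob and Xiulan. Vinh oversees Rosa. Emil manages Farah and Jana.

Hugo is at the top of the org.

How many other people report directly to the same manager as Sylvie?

0

Sylvie reports to Farah, and Farah has no other direct reports. Sylvie has 0 peers.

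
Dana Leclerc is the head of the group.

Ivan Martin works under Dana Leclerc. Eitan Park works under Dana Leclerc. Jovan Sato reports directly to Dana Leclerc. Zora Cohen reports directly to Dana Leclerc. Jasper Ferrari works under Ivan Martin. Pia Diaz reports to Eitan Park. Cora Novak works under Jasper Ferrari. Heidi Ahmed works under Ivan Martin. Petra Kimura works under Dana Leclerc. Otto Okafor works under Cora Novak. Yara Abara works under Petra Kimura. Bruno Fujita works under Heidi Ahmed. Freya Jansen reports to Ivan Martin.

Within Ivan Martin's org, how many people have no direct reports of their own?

The people in Ivan Martin's organization with no one reporting to them are Freya Jansen, Bruno Fujita, Otto Okafor. That is 3.

3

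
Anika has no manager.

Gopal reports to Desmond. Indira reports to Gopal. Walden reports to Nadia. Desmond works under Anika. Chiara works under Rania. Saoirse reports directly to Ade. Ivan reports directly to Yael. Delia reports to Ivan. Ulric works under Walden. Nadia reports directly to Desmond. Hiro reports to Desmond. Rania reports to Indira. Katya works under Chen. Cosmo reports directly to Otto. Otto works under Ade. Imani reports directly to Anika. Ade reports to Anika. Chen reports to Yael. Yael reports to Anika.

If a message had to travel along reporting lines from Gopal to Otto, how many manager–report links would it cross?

4

Gopal is 2 levels below Anika, and Otto is 2 levels below Anika (their lowest common manager). The shortest path runs up from Gopal to Anika and back down to Otto: 2 + 2 = 4 links.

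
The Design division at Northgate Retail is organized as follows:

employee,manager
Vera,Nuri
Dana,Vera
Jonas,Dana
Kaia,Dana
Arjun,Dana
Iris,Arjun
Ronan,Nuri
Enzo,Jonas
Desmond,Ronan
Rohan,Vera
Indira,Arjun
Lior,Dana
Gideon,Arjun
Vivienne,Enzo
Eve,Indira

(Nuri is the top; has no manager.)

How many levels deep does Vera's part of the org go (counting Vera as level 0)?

The longest chain under Vera runs Vera → Dana → Arjun → Indira → Eve, which is 4 levels below Vera.

4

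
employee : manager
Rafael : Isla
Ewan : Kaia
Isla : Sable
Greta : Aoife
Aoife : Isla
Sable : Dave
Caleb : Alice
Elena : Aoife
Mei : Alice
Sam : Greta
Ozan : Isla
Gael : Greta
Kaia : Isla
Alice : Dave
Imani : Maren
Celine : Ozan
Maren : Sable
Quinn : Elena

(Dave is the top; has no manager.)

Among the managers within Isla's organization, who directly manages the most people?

Direct-report counts within Isla's organization: Isla has 4; Kaia has 1; Ozan has 1; Aoife has 2; Elena has 1; Greta has 2. The largest is 4, held by Isla.

Isla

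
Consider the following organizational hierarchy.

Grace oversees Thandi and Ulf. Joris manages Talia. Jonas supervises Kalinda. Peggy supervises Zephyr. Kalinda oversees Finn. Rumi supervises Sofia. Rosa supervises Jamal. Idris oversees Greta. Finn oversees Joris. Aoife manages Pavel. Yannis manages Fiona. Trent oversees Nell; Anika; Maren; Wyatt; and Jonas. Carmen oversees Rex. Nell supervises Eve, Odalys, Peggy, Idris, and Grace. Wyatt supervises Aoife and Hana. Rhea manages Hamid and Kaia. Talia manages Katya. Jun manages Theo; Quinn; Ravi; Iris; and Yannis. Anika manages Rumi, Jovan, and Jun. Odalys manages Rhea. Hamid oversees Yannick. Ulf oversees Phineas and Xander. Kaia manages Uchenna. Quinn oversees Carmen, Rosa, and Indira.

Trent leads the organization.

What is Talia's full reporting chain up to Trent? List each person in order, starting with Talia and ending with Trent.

Talia -> Joris -> Finn -> Kalinda -> Jonas -> Trent

Talia reports to Joris. Joris reports to Finn. Finn reports to Kalinda. Kalinda reports to Jonas. Jonas reports to Trent. Trent is at the top.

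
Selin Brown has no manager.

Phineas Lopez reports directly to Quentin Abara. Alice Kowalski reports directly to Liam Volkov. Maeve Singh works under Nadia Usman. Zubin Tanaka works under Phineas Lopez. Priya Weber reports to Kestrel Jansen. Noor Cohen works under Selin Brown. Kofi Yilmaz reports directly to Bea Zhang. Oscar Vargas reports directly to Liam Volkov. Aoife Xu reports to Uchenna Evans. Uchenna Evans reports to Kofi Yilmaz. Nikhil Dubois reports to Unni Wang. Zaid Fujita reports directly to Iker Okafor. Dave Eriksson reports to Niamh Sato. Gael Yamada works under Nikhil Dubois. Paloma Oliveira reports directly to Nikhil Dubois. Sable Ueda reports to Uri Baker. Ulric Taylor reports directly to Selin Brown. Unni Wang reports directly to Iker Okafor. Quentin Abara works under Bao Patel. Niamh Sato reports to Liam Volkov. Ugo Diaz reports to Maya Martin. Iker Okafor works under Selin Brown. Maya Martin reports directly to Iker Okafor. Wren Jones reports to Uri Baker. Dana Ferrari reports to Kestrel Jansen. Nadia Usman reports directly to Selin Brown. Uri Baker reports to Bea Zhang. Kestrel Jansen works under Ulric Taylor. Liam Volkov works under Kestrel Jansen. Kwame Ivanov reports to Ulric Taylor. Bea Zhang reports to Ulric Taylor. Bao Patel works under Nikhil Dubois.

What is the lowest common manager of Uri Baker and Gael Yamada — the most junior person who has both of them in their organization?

Selin Brown

Uri Baker's chain of managers is Bea Zhang, Ulric Taylor, Selin Brown. Gael Yamada's chain of managers is Nikhil Dubois, Unni Wang, Iker Okafor, Selin Brown. The first manager that appears in both chains is Selin Brown.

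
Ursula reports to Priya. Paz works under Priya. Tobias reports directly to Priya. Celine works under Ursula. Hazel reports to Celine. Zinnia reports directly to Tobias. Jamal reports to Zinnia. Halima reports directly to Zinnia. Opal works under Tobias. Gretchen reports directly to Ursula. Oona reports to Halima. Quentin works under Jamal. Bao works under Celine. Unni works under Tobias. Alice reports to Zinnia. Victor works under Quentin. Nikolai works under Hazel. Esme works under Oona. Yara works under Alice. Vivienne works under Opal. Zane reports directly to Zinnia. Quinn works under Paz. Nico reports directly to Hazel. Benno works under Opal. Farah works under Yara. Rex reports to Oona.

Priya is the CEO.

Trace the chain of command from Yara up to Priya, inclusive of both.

Yara -> Alice -> Zinnia -> Tobias -> Priya

Yara reports to Alice. Alice reports to Zinnia. Zinnia reports to Tobias. Tobias reports to Priya. Priya is at the top.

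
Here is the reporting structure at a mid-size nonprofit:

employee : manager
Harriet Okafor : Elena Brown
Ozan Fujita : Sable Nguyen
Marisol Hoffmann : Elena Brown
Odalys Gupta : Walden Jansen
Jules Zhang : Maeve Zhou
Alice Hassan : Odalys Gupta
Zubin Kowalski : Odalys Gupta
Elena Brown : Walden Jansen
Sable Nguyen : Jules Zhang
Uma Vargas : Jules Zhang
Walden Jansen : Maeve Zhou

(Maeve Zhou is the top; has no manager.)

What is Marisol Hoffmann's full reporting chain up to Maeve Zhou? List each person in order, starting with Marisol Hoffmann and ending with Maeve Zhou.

Marisol Hoffmann reports to Elena Brown. Elena Brown reports to Walden Jansen. Walden Jansen reports to Maeve Zhou. Maeve Zhou is at the top.

Marisol Hoffmann -> Elena Brown -> Walden Jansen -> Maeve Zhou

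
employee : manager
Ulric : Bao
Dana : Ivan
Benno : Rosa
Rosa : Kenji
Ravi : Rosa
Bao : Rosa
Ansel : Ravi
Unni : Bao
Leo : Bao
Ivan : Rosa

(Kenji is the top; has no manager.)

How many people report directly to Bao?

Bao directly manages Leo, Ulric, Unni. That is 3 direct reports.

3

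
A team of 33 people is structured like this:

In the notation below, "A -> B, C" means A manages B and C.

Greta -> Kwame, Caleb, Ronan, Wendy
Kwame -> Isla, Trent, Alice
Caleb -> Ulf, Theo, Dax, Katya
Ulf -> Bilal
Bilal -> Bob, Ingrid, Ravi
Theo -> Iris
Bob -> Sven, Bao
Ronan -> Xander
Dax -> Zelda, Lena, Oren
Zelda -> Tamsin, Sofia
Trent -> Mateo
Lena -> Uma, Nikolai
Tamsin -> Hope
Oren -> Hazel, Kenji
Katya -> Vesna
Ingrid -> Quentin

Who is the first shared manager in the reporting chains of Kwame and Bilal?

Greta

Kwame's chain of managers is Greta. Bilal's chain of managers is Ulf, Caleb, Greta. The first manager that appears in both chains is Greta.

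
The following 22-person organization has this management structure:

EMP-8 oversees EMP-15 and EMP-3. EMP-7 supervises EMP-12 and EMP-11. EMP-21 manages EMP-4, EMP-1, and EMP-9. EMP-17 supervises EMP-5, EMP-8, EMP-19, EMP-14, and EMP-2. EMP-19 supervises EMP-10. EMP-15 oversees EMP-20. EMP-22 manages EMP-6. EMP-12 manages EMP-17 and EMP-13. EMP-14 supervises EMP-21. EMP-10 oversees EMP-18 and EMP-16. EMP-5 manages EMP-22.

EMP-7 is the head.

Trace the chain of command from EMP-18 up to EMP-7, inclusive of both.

EMP-18 -> EMP-10 -> EMP-19 -> EMP-17 -> EMP-12 -> EMP-7

EMP-18 reports to EMP-10. EMP-10 reports to EMP-19. EMP-19 reports to EMP-17. EMP-17 reports to EMP-12. EMP-12 reports to EMP-7. EMP-7 is at the top.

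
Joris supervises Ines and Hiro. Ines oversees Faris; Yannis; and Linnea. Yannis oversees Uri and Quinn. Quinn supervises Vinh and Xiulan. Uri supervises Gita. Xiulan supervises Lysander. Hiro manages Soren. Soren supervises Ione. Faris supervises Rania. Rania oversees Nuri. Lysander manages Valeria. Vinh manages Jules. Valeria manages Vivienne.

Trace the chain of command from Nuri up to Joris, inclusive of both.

Nuri -> Rania -> Faris -> Ines -> Joris

Nuri reports to Rania. Rania reports to Faris. Faris reports to Ines. Ines reports to Joris. Joris is at the top.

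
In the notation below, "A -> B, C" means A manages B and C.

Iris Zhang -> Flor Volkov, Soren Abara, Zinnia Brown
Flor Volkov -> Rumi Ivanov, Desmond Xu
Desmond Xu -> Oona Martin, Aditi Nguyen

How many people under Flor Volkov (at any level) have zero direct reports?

The people in Flor Volkov's organization with no one reporting to them are Aditi Nguyen, Oona Martin, Rumi Ivanov. That is 3.

3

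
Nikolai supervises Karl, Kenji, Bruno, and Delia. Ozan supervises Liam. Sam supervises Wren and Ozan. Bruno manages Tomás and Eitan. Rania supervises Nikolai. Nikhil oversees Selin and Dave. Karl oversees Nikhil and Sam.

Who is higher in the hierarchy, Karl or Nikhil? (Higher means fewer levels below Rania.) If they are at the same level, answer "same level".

Karl

Karl is 2 levels below Rania; Nikhil is 3. Karl is higher.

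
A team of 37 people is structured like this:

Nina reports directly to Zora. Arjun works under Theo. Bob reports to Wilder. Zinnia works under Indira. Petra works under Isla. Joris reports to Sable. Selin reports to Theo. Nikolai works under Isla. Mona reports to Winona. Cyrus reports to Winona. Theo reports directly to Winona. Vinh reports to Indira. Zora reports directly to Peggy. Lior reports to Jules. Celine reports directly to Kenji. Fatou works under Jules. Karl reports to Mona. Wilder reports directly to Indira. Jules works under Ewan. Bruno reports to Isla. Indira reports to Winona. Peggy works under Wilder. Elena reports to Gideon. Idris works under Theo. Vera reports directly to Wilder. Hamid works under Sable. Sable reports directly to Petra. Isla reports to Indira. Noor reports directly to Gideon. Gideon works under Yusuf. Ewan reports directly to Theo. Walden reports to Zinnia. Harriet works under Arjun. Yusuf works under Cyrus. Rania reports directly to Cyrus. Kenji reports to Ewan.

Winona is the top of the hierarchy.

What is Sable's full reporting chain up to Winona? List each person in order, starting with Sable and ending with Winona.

Sable reports to Petra. Petra reports to Isla. Isla reports to Indira. Indira reports to Winona. Winona is at the top.

Sable -> Petra -> Isla -> Indira -> Winona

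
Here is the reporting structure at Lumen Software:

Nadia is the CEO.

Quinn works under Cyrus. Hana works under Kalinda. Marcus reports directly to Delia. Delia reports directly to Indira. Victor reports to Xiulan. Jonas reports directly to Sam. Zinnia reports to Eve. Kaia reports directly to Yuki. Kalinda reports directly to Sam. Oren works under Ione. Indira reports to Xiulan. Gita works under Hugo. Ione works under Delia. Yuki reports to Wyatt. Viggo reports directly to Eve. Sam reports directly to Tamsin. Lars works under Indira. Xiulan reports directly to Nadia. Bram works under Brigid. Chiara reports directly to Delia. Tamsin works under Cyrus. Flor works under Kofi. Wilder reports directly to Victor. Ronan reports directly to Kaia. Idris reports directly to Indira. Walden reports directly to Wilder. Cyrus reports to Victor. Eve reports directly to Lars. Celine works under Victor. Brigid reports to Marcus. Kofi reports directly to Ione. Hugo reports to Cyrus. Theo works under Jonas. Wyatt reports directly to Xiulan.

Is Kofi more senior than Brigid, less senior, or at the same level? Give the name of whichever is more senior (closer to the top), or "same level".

Both Kofi and Brigid are 5 levels below Nadia.

same level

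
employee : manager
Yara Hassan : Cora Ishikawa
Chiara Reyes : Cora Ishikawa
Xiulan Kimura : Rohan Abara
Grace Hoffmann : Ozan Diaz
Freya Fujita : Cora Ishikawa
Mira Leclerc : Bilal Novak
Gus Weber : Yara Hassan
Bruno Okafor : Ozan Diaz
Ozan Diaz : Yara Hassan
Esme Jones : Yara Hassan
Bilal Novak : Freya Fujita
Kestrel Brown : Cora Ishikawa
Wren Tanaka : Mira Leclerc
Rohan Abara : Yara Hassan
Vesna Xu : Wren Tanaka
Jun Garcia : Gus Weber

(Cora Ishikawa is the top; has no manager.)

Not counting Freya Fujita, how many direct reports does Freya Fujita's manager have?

3

Freya Fujita reports to Cora Ishikawa. Cora Ishikawa's other direct reports are Yara Hassan, Chiara Reyes, Kestrel Brown — 3 peers.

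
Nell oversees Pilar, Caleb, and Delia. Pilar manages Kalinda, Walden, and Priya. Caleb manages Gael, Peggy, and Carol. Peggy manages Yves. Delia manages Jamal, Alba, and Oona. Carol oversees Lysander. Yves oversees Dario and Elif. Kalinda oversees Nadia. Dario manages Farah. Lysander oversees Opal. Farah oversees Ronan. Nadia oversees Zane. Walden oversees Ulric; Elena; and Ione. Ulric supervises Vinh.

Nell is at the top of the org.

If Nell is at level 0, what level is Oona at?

Chain from Oona up to Nell: Oona → Delia → Nell. That is 2 steps up, so Oona is 2 levels below Nell.

2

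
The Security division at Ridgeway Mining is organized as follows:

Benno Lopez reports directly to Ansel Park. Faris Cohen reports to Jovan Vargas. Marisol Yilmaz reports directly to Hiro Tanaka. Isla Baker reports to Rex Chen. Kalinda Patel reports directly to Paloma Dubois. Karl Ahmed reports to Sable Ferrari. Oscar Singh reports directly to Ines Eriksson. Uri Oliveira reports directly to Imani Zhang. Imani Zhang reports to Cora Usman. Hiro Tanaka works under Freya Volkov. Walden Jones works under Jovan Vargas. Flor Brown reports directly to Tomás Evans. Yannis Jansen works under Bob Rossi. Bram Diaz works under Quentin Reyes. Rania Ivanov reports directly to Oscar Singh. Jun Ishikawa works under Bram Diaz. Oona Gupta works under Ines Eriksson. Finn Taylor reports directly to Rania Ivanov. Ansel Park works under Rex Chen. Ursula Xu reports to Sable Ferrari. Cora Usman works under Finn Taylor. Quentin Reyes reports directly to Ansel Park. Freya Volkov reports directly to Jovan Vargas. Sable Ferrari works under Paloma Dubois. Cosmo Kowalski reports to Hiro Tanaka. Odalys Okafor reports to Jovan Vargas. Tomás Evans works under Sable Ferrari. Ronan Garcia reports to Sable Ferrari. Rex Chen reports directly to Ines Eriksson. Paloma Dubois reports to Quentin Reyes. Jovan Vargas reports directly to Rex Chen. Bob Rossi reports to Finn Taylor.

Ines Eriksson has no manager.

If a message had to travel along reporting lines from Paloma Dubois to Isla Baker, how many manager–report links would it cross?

4

Paloma Dubois is 3 levels below Rex Chen, and Isla Baker is 1 level below Rex Chen (their lowest common manager). The shortest path runs up from Paloma Dubois to Rex Chen and back down to Isla Baker: 3 + 1 = 4 links.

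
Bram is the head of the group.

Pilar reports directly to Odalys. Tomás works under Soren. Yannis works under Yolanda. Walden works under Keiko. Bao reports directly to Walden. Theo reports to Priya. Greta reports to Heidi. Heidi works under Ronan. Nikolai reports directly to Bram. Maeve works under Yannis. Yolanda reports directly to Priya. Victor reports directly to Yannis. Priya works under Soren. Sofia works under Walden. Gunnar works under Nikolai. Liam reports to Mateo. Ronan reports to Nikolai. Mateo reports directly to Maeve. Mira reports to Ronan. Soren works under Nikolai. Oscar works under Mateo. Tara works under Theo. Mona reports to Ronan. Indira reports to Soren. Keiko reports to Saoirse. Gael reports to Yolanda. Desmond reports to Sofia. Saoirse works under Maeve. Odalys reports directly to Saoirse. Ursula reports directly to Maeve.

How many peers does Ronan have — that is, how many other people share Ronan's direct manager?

Ronan reports to Nikolai. Nikolai's other direct reports are Gunnar, Soren — 2 peers.

2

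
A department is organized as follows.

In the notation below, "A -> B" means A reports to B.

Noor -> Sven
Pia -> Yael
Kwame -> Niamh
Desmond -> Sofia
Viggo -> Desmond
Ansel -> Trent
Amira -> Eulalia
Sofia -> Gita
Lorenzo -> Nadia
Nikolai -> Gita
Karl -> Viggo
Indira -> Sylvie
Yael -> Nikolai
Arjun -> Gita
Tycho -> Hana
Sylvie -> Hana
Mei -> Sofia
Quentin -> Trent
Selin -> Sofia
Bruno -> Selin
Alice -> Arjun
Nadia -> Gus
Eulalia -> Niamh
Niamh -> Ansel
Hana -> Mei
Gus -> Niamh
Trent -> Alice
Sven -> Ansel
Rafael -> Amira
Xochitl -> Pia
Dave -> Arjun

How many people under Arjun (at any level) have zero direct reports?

The people in Arjun's organization with no one reporting to them are Dave, Quentin, Noor, Kwame, Rafael, Lorenzo. That is 6.

6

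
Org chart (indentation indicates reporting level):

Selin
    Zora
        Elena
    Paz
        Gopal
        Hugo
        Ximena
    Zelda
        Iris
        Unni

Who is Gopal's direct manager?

Gopal reports directly to Paz.

Paz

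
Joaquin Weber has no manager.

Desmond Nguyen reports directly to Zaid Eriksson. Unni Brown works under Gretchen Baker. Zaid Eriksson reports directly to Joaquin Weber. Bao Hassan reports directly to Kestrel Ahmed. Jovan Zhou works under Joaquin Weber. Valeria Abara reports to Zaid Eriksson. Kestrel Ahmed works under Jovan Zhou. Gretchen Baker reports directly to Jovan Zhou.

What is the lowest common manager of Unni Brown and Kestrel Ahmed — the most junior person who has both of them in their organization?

Jovan Zhou

Unni Brown's chain of managers is Gretchen Baker, Jovan Zhou, Joaquin Weber. Kestrel Ahmed's chain of managers is Jovan Zhou, Joaquin Weber. The first manager that appears in both chains is Jovan Zhou.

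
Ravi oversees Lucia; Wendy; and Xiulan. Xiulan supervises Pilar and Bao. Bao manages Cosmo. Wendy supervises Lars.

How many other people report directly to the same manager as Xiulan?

2

Xiulan reports to Ravi. Ravi's other direct reports are Lucia, Wendy — 2 peers.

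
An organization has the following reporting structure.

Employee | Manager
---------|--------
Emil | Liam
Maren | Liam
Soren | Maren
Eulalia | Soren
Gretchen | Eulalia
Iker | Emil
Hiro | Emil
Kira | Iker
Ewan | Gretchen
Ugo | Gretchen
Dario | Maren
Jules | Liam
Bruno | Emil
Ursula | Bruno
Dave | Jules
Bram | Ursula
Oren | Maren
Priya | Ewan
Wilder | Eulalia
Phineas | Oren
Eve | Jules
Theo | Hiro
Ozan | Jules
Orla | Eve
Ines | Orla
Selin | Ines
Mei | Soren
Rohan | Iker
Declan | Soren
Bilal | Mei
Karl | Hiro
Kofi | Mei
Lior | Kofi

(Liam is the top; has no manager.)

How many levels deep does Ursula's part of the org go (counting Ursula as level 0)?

The longest chain under Ursula runs Ursula → Bram, which is 1 level below Ursula.

1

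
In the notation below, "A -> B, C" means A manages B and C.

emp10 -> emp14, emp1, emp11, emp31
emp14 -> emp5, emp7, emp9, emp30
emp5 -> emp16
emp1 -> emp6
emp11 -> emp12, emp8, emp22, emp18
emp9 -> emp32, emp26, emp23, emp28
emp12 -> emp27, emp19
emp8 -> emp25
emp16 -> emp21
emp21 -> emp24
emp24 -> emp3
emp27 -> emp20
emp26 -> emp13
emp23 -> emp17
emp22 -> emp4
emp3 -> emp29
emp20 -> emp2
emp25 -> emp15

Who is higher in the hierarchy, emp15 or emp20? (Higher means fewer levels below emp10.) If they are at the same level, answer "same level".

same level

Both emp15 and emp20 are 4 levels below emp10.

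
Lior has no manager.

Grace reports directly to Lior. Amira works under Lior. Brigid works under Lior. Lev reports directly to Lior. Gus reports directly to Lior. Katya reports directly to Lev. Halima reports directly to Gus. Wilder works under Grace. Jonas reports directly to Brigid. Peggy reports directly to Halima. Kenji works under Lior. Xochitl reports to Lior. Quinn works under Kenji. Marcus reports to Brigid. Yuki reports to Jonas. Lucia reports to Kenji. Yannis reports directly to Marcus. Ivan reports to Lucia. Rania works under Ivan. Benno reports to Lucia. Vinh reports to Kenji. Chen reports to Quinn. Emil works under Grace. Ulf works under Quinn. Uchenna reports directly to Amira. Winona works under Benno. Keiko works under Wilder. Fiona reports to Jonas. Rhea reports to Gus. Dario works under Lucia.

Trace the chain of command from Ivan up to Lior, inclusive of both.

Ivan -> Lucia -> Kenji -> Lior

Ivan reports to Lucia. Lucia reports to Kenji. Kenji reports to Lior. Lior is at the top.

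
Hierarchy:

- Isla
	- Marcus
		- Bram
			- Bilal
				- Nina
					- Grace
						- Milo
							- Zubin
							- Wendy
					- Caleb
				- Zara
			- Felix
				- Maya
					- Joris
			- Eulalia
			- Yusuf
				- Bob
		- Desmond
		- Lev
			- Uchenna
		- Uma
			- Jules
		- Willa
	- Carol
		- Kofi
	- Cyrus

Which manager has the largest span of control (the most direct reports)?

Marcus

Direct-report counts: Isla has 3; Carol has 1; Marcus has 5; Uma has 1; Lev has 1; Bram has 4; Yusuf has 1; Felix has 1; Maya has 1; Bilal has 2; Nina has 2; Grace has 1; Milo has 2. The largest is 5, held by Marcus.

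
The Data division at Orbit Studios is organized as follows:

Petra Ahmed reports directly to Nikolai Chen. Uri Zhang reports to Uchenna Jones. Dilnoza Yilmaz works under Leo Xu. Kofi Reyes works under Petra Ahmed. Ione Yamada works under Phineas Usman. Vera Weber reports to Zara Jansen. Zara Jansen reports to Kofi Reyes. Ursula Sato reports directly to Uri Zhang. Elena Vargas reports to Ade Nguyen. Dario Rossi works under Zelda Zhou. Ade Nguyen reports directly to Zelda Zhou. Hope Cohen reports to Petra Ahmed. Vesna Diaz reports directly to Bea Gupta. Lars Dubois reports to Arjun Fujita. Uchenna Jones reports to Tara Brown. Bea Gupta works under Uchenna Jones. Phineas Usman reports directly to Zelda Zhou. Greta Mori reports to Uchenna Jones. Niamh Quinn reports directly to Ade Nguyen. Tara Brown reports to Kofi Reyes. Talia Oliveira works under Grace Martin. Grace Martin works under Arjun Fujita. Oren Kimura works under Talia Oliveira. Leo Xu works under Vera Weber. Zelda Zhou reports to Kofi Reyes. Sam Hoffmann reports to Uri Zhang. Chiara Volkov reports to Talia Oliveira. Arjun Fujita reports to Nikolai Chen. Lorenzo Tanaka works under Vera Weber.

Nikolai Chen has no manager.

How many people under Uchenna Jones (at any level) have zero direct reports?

4

The people in Uchenna Jones's organization with no one reporting to them are Vesna Diaz, Greta Mori, Sam Hoffmann, Ursula Sato. That is 4.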